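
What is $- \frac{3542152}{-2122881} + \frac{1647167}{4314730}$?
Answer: $\frac{18780169027087}{9159658337130} \approx 2.0503$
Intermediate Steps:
$- \frac{3542152}{-2122881} + \frac{1647167}{4314730} = \left(-3542152\right) \left(- \frac{1}{2122881}\right) + 1647167 \cdot \frac{1}{4314730} = \frac{3542152}{2122881} + \frac{1647167}{4314730} = \frac{18780169027087}{9159658337130}$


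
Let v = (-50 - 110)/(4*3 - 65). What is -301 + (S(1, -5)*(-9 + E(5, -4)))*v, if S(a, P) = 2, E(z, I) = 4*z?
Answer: -12433/53 ≈ -234.58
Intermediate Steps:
v = 160/53 (v = -160/(12 - 65) = -160/(-53) = -160*(-1/53) = 160/53 ≈ 3.0189)
-301 + (S(1, -5)*(-9 + E(5, -4)))*v = -301 + (2*(-9 + 4*5))*(160/53) = -301 + (2*(-9 + 20))*(160/53) = -301 + (2*11)*(160/53) = -301 + 22*(160/53) = -301 + 3520/53 = -12433/53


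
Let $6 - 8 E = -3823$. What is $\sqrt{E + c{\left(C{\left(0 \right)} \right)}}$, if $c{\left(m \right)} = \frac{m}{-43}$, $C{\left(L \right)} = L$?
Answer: $\frac{\sqrt{7658}}{4} \approx 21.878$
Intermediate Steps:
$c{\left(m \right)} = - \frac{m}{43}$ ($c{\left(m \right)} = m \left(- \frac{1}{43}\right) = - \frac{m}{43}$)
$E = \frac{3829}{8}$ ($E = \frac{3}{4} - - \frac{3823}{8} = \frac{3}{4} + \frac{3823}{8} = \frac{3829}{8} \approx 478.63$)
$\sqrt{E + c{\left(C{\left(0 \right)} \right)}} = \sqrt{\frac{3829}{8} - 0} = \sqrt{\frac{3829}{8} + 0} = \sqrt{\frac{3829}{8}} = \frac{\sqrt{7658}}{4}$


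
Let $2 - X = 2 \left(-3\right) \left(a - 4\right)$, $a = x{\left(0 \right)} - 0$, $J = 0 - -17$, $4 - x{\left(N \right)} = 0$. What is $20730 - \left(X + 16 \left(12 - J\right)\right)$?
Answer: $20808$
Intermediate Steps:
$x{\left(N \right)} = 4$ ($x{\left(N \right)} = 4 - 0 = 4 + 0 = 4$)
$J = 17$ ($J = 0 + 17 = 17$)
$a = 4$ ($a = 4 - 0 = 4 + 0 = 4$)
$X = 2$ ($X = 2 - 2 \left(-3\right) \left(4 - 4\right) = 2 - \left(-6\right) 0 = 2 - 0 = 2 + 0 = 2$)
$20730 - \left(X + 16 \left(12 - J\right)\right) = 20730 - \left(2 + 16 \left(12 - 17\right)\right) = 20730 - \left(2 + 16 \left(-5\right)\right) = 20730 - \left(2 - 80\right) = 20730 - -78 = 20730 + 78 = 20808$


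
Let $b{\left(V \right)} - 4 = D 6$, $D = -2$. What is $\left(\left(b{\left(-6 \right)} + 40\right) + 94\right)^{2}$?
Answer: $15876$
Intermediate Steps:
$b{\left(V \right)} = -8$ ($b{\left(V \right)} = 4 - 12 = -8$)
$\left(\left(b{\left(-6 \right)} + 40\right) + 94\right)^{2} = \left(\left(-8 + 40\right) + 94\right)^{2} = \left(32 + 94\right)^{2} = 126^{2} = 15876$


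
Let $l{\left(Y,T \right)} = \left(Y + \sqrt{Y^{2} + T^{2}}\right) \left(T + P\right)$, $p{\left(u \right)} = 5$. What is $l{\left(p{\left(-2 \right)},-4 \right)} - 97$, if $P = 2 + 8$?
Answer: $-67 + 6 \sqrt{41} \approx -28.581$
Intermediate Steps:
$P = 10$
$l{\left(Y,T \right)} = \left(10 + T\right) \left(Y + \sqrt{T^{2} + Y^{2}}\right)$ ($l{\left(Y,T \right)} = \left(Y + \sqrt{Y^{2} + T^{2}}\right) \left(T + 10\right) = \left(Y + \sqrt{T^{2} + Y^{2}}\right) \left(10 + T\right) = \left(10 + T\right) \left(Y + \sqrt{T^{2} + Y^{2}}\right)$)
$l{\left(p{\left(-2 \right)},-4 \right)} - 97 = \left(10 \cdot 5 + 10 \sqrt{\left(-4\right)^{2} + 5^{2}} - 20 - 4 \sqrt{\left(-4\right)^{2} + 5^{2}}\right) - 97 = \left(50 + 10 \sqrt{16 + 25} - 20 - 4 \sqrt{16 + 25}\right) - 97 = \left(50 + 10 \sqrt{41} - 20 - 4 \sqrt{41}\right) - 97 = \left(30 + 6 \sqrt{41}\right) - 97 = -67 + 6 \sqrt{41}$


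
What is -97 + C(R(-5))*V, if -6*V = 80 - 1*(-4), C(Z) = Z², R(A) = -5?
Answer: -447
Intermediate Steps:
V = -14 (V = -(80 - 1*(-4))/6 = -(80 + 4)/6 = -⅙*84 = -14)
-97 + C(R(-5))*V = -97 + (-5)²*(-14) = -97 + 25*(-14) = -97 - 350 = -447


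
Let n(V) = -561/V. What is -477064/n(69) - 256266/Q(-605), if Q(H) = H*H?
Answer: 365104649278/6222425 ≈ 58676.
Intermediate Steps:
Q(H) = H²
-477064/n(69) - 256266/Q(-605) = -477064/((-561/69)) - 256266/((-605)²) = -477064/((-561*1/69)) - 256266/366025 = -477064/(-187/23) - 256266*1/366025 = -477064*(-23/187) - 256266/366025 = 10972472/187 - 256266/366025 = 365104649278/6222425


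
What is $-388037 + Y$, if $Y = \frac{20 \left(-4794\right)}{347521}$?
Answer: $- \frac{134851102157}{347521} \approx -3.8804 \cdot 10^{5}$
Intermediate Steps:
$Y = - \frac{95880}{347521}$ ($Y = \left(-95880\right) \frac{1}{347521} = - \frac{95880}{347521} \approx -0.2759$)
$-388037 + Y = -388037 - \frac{95880}{347521} = - \frac{134851102157}{347521}$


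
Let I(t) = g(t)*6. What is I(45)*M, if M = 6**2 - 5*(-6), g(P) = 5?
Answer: 1980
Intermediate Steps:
I(t) = 30 (I(t) = 5*6 = 30)
M = 66 (M = 36 + 30 = 66)
I(45)*M = 30*66 = 1980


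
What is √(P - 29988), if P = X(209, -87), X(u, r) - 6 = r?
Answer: 3*I*√3341 ≈ 173.4*I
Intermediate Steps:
X(u, r) = 6 + r
P = -81 (P = 6 - 87 = -81)
√(P - 29988) = √(-81 - 29988) = √(-30069) = 3*I*√3341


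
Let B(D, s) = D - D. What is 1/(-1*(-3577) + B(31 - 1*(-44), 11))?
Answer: 1/3577 ≈ 0.00027956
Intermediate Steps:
B(D, s) = 0
1/(-1*(-3577) + B(31 - 1*(-44), 11)) = 1/(-1*(-3577) + 0) = 1/(3577 + 0) = 1/3577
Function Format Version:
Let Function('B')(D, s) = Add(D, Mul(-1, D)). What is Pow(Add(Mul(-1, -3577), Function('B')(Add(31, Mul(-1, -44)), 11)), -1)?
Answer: Rational(1, 3577) ≈ 0.00027956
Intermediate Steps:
Function('B')(D, s) = 0
Pow(Add(Mul(-1, -3577), Function('B')(Add(31, Mul(-1, -44)), 11)), -1) = Pow(Add(Mul(-1, -3577), 0), -1) = Pow(Add(3577, 0), -1) = Pow(3577, -1) = Rational(1, 3577)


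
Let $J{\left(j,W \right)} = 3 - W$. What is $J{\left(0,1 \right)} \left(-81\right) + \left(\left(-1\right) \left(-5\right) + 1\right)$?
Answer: $-156$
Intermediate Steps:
$J{\left(0,1 \right)} \left(-81\right) + \left(\left(-1\right) \left(-5\right) + 1\right) = \left(3 - 1\right) \left(-81\right) + \left(\left(-1\right) \left(-5\right) + 1\right) = \left(3 - 1\right) \left(-81\right) + \left(5 + 1\right) = 2 \left(-81\right) + 6 = -162 + 6 = -156$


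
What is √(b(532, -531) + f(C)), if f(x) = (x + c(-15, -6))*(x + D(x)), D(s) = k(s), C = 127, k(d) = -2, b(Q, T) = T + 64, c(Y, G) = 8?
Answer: 2*√4102 ≈ 128.09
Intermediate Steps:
b(Q, T) = 64 + T
D(s) = -2
f(x) = (-2 + x)*(8 + x) (f(x) = (x + 8)*(x - 2) = (8 + x)*(-2 + x) = (-2 + x)*(8 + x))
√(b(532, -531) + f(C)) = √((64 - 531) + (-16 + 127² + 6*127)) = √(-467 + (-16 + 16129 + 762)) = √(-467 + 16875) = √16408 = 2*√4102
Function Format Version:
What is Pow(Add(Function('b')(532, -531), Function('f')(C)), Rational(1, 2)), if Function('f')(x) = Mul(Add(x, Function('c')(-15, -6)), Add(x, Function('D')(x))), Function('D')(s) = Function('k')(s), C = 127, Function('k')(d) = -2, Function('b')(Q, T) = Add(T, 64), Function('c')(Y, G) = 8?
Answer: Mul(2, Pow(4102, Rational(1, 2))) ≈ 128.09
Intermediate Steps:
Function('b')(Q, T) = Add(64, T)
Function('D')(s) = -2
Function('f')(x) = Mul(Add(-2, x), Add(8, x)) (Function('f')(x) = Mul(Add(x, 8), Add(x, -2)) = Mul(Add(8, x), Add(-2, x)) = Mul(Add(-2, x), Add(8, x)))
Pow(Add(Function('b')(532, -531), Function('f')(C)), Rational(1, 2)) = Pow(Add(Add(64, -531), Add(-16, Pow(127, 2), Mul(6, 127))), Rational(1, 2)) = Pow(Add(-467, Add(-16, 16129, 762)), Rational(1, 2)) = Pow(Add(-467, 16875), Rational(1, 2)) = Pow(16408, Rational(1, 2)) = Mul(2, Pow(4102, Rational(1, 2)))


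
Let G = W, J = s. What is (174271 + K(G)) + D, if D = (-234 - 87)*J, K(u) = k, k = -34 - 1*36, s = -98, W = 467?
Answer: 205659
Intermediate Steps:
J = -98
G = 467
k = -70 (k = -34 - 36 = -70)
K(u) = -70
D = 31458 (D = (-234 - 87)*(-98) = -321*(-98) = 31458)
(174271 + K(G)) + D = (174271 - 70) + 31458 = 174201 + 31458 = 205659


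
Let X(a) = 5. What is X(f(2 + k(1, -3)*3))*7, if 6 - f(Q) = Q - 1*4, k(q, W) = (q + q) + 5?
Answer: 35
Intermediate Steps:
k(q, W) = 5 + 2*q (k(q, W) = 2*q + 5 = 5 + 2*q)
f(Q) = 10 - Q (f(Q) = 6 - (Q - 1*4) = 6 - (Q - 4) = 6 - (-4 + Q) = 6 + (4 - Q) = 10 - Q)
X(f(2 + k(1, -3)*3))*7 = 5*7 = 35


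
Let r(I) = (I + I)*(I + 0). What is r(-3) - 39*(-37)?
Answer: 1461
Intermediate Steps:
r(I) = 2*I**2 (r(I) = (2*I)*I = 2*I**2)
r(-3) - 39*(-37) = 2*(-3)**2 - 39*(-37) = 2*9 + 1443 = 18 + 1443 = 1461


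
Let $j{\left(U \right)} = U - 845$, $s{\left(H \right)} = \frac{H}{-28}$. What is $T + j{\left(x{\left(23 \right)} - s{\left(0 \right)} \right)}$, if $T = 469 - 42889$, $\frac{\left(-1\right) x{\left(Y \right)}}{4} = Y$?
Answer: $-43357$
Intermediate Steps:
$s{\left(H \right)} = - \frac{H}{28}$ ($s{\left(H \right)} = H \left(- \frac{1}{28}\right) = - \frac{H}{28}$)
$x{\left(Y \right)} = - 4 Y$
$j{\left(U \right)} = -845 + U$
$T = -42420$ ($T = 469 - 42889 = -42420$)
$T + j{\left(x{\left(23 \right)} - s{\left(0 \right)} \right)} = -42420 - \left(937 + 0\right) = -42420 - 937 = -43357$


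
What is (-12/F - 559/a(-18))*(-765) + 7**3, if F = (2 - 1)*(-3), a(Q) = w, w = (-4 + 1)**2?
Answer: 44798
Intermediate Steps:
w = 9 (w = (-3)**2 = 9)
a(Q) = 9
F = -3 (F = 1*(-3) = -3)
(-12/F - 559/a(-18))*(-765) + 7**3 = (-12/(-3) - 559/9)*(-765) + 7**3 = (-12*(-1/3) - 559*1/9)*(-765) + 343 = (4 - 559/9)*(-765) + 343 = -523/9*(-765) + 343 = 44455 + 343 = 44798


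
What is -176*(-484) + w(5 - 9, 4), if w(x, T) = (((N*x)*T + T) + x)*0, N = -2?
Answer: 85184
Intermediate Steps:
w(x, T) = 0 (w(x, T) = (((-2*x)*T + T) + x)*0 = ((-2*T*x + T) + x)*0 = ((T - 2*T*x) + x)*0 = (T + x - 2*T*x)*0 = 0)
-176*(-484) + w(5 - 9, 4) = -176*(-484) + 0 = 85184 + 0 = 85184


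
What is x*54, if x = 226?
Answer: 12204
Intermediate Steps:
x*54 = 226*54 = 12204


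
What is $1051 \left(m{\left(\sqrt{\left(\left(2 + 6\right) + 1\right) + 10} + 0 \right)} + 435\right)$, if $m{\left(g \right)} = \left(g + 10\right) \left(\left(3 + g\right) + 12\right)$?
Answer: $634804 + 26275 \sqrt{19} \approx 7.4933 \cdot 10^{5}$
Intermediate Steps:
$m{\left(g \right)} = \left(10 + g\right) \left(15 + g\right)$
$1051 \left(m{\left(\sqrt{\left(\left(2 + 6\right) + 1\right) + 10} + 0 \right)} + 435\right) = 1051 \left(\left(150 + \left(\sqrt{\left(\left(2 + 6\right) + 1\right) + 10} + 0\right)^{2} + 25 \left(\sqrt{\left(\left(2 + 6\right) + 1\right) + 10} + 0\right)\right) + 435\right) = 1051 \left(\left(150 + \left(\sqrt{\left(8 + 1\right) + 10} + 0\right)^{2} + 25 \left(\sqrt{\left(8 + 1\right) + 10} + 0\right)\right) + 435\right) = 1051 \left(\left(150 + \left(\sqrt{9 + 10} + 0\right)^{2} + 25 \left(\sqrt{9 + 10} + 0\right)\right) + 435\right) = 1051 \left(\left(150 + \left(\sqrt{19} + 0\right)^{2} + 25 \left(\sqrt{19} + 0\right)\right) + 435\right) = 1051 \left(\left(150 + \left(\sqrt{19}\right)^{2} + 25 \sqrt{19}\right) + 435\right) = 1051 \left(\left(150 + 19 + 25 \sqrt{19}\right) + 435\right) = 1051 \left(\left(169 + 25 \sqrt{19}\right) + 435\right) = 1051 \left(604 + 25 \sqrt{19}\right) = 634804 + 26275 \sqrt{19}$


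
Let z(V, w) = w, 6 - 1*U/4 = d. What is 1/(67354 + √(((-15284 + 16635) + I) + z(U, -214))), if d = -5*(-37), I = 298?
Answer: 9622/648079983 - √1435/4536559881 ≈ 1.4839e-5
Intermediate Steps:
d = 185
U = -716 (U = 24 - 4*185 = 24 - 740 = -716)
1/(67354 + √(((-15284 + 16635) + I) + z(U, -214))) = 1/(67354 + √(((-15284 + 16635) + 298) - 214)) = 1/(67354 + √((1351 + 298) - 214)) = 1/(67354 + √(1649 - 214)) = 1/(67354 + √1435)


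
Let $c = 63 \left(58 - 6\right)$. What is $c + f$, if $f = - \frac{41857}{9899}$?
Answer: $\frac{1704593}{521} \approx 3271.8$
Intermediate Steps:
$f = - \frac{2203}{521}$ ($f = \left(-41857\right) \frac{1}{9899} = - \frac{2203}{521} \approx -4.2284$)
$c = 3276$ ($c = 63 \cdot 52 = 3276$)
$c + f = 3276 - \frac{2203}{521} = \frac{1704593}{521}$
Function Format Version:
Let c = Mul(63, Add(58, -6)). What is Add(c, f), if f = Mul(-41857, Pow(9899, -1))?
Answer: Rational(1704593, 521) ≈ 3271.8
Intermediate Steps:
f = Rational(-2203, 521) (f = Mul(-41857, Rational(1, 9899)) = Rational(-2203, 521) ≈ -4.2284)
c = 3276 (c = Mul(63, 52) = 3276)
Add(c, f) = Add(3276, Rational(-2203, 521)) = Rational(1704593, 521)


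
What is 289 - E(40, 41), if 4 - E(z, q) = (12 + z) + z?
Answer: 377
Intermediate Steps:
E(z, q) = -8 - 2*z (E(z, q) = 4 - ((12 + z) + z) = 4 - (12 + 2*z) = 4 + (-12 - 2*z) = -8 - 2*z)
289 - E(40, 41) = 289 - (-8 - 2*40) = 289 - (-8 - 80) = 289 - 1*(-88) = 289 + 88 = 377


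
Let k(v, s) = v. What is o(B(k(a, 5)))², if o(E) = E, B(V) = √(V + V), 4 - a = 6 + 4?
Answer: -12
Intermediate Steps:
a = -6 (a = 4 - (6 + 4) = 4 - 1*10 = 4 - 10 = -6)
B(V) = √2*√V (B(V) = √(2*V) = √2*√V)
o(B(k(a, 5)))² = (√2*√(-6))² = (√2*(I*√6))² = (2*I*√3)² = -12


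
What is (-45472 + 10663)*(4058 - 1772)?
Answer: -79573374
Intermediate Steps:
(-45472 + 10663)*(4058 - 1772) = -34809*2286 = -79573374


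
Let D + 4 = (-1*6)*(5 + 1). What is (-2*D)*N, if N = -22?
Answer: -1760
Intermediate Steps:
D = -40 (D = -4 + (-1*6)*(5 + 1) = -4 - 6*6 = -4 - 36 = -40)
(-2*D)*N = -2*(-40)*(-22) = 80*(-22) = -1760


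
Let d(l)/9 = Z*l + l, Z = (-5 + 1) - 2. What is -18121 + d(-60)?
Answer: -15421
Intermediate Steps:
Z = -6 (Z = -4 - 2 = -6)
d(l) = -45*l (d(l) = 9*(-6*l + l) = 9*(-5*l) = -45*l)
-18121 + d(-60) = -18121 - 45*(-60) = -18121 + 2700 = -15421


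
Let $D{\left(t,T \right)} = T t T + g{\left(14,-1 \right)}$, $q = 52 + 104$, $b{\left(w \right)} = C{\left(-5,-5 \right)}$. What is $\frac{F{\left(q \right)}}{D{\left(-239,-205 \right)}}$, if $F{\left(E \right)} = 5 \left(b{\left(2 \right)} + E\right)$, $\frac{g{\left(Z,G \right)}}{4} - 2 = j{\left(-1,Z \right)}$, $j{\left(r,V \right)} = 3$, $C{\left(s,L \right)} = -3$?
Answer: $- \frac{17}{223199} \approx -7.6165 \cdot 10^{-5}$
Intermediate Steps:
$b{\left(w \right)} = -3$
$g{\left(Z,G \right)} = 20$ ($g{\left(Z,G \right)} = 8 + 4 \cdot 3 = 8 + 12 = 20$)
$q = 156$
$D{\left(t,T \right)} = 20 + t T^{2}$ ($D{\left(t,T \right)} = T t T + 20 = t T^{2} + 20 = 20 + t T^{2}$)
$F{\left(E \right)} = -15 + 5 E$ ($F{\left(E \right)} = 5 \left(-3 + E\right) = -15 + 5 E$)
$\frac{F{\left(q \right)}}{D{\left(-239,-205 \right)}} = \frac{-15 + 5 \cdot 156}{20 - 239 \left(-205\right)^{2}} = \frac{-15 + 780}{20 - 10043975} = \frac{765}{20 - 10043975} = \frac{765}{-10043955} = 765 \left(- \frac{1}{10043955}\right) = - \frac{17}{223199}$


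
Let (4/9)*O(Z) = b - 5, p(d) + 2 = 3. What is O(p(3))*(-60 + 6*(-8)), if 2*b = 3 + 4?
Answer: 729/2 ≈ 364.50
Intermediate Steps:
p(d) = 1 (p(d) = -2 + 3 = 1)
b = 7/2 (b = (3 + 4)/2 = (1/2)*7 = 7/2 ≈ 3.5000)
O(Z) = -27/8 (O(Z) = 9*(7/2 - 5)/4 = (9/4)*(-3/2) = -27/8)
O(p(3))*(-60 + 6*(-8)) = -27*(-60 + 6*(-8))/8 = -27*(-60 - 48)/8 = -27/8*(-108) = 729/2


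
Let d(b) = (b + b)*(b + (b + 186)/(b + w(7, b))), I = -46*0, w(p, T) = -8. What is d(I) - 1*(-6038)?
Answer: 6038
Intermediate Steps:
I = 0
d(b) = 2*b*(b + (186 + b)/(-8 + b)) (d(b) = (b + b)*(b + (b + 186)/(b - 8)) = (2*b)*(b + (186 + b)/(-8 + b)) = 2*b*(b + (186 + b)/(-8 + b)))
d(I) - 1*(-6038) = 2*0*(186 + 0**2 - 7*0)/(-8 + 0) - 1*(-6038) = 2*0*(186 + 0 + 0)/(-8) + 6038 = 2*0*(-1/8)*186 + 6038 = 0 + 6038 = 6038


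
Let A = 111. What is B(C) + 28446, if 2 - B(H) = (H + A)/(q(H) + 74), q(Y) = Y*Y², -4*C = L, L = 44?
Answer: 35759236/1257 ≈ 28448.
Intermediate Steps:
C = -11 (C = -¼*44 = -11)
q(Y) = Y³
B(H) = 2 - (111 + H)/(74 + H³) (B(H) = 2 - (H + 111)/(H³ + 74) = 2 - (111 + H)/(74 + H³))
B(C) + 28446 = (37 - 1*(-11) + 2*(-11)³)/(74 + (-11)³) + 28446 = (37 + 11 + 2*(-1331))/(74 - 1331) + 28446 = (37 + 11 - 2662)/(-1257) + 28446 = -1/1257*(-2614) + 28446 = 2614/1257 + 28446 = 35759236/1257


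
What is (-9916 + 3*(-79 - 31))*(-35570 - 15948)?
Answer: 527853428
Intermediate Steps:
(-9916 + 3*(-79 - 31))*(-35570 - 15948) = (-9916 + 3*(-110))*(-51518) = (-9916 - 330)*(-51518) = -10246*(-51518) = 527853428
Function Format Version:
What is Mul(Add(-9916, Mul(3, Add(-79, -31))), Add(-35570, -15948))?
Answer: 527853428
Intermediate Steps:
Mul(Add(-9916, Mul(3, Add(-79, -31))), Add(-35570, -15948)) = Mul(Add(-9916, Mul(3, -110)), -51518) = Mul(Add(-9916, -330), -51518) = Mul(-10246, -51518) = 527853428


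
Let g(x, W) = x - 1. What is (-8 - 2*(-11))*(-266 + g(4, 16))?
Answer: -3682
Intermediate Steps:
g(x, W) = -1 + x
(-8 - 2*(-11))*(-266 + g(4, 16)) = (-8 - 2*(-11))*(-266 + (-1 + 4)) = (-8 + 22)*(-266 + 3) = 14*(-263) = -3682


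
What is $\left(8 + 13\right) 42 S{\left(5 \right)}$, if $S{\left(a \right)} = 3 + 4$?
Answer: $6174$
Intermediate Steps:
$S{\left(a \right)} = 7$
$\left(8 + 13\right) 42 S{\left(5 \right)} = \left(8 + 13\right) 42 \cdot 7 = 21 \cdot 42 \cdot 7 = 882 \cdot 7 = 6174$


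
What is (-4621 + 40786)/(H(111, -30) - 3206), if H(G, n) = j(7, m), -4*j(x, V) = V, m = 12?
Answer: -36165/3209 ≈ -11.270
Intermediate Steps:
j(x, V) = -V/4
H(G, n) = -3 (H(G, n) = -1/4*12 = -3)
(-4621 + 40786)/(H(111, -30) - 3206) = (-4621 + 40786)/(-3 - 3206) = 36165/(-3209) = 36165*(-1/3209) = -36165/3209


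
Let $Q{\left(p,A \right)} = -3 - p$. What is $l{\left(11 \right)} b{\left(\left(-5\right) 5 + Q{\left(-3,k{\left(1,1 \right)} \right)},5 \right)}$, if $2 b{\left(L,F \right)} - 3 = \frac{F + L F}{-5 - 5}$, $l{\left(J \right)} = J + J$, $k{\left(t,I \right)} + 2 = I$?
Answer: $165$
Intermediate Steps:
$k{\left(t,I \right)} = -2 + I$
$l{\left(J \right)} = 2 J$
$b{\left(L,F \right)} = \frac{3}{2} - \frac{F}{20} - \frac{F L}{20}$ ($b{\left(L,F \right)} = \frac{3}{2} + \frac{\left(F + L F\right) \frac{1}{-5 - 5}}{2} = \frac{3}{2} + \frac{\left(F + F L\right) \frac{1}{-10}}{2} = \frac{3}{2} + \frac{\left(F + F L\right) \left(- \frac{1}{10}\right)}{2} = \frac{3}{2} + \frac{- \frac{F}{10} - \frac{F L}{10}}{2} = \frac{3}{2} - \left(\frac{F}{20} + \frac{F L}{20}\right) = \frac{3}{2} - \frac{F}{20} - \frac{F L}{20}$)
$l{\left(11 \right)} b{\left(\left(-5\right) 5 + Q{\left(-3,k{\left(1,1 \right)} \right)},5 \right)} = 2 \cdot 11 \left(\frac{3}{2} - \frac{1}{4} - \frac{\left(-5\right) 5 - 0}{4}\right) = 22 \left(\frac{3}{2} - \frac{1}{4} - \frac{-25 + \left(-3 + 3\right)}{4}\right) = 22 \left(\frac{3}{2} - \frac{1}{4} - \frac{-25 + 0}{4}\right) = 22 \left(\frac{3}{2} - \frac{1}{4} - \frac{1}{4} \left(-25\right)\right) = 22 \left(\frac{3}{2} - \frac{1}{4} + \frac{25}{4}\right) = 22 \cdot \frac{15}{2} = 165$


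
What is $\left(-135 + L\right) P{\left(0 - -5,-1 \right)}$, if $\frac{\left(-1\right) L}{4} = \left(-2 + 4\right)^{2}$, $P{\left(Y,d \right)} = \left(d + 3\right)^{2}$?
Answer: $-604$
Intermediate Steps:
$P{\left(Y,d \right)} = \left(3 + d\right)^{2}$
$L = -16$ ($L = - 4 \left(-2 + 4\right)^{2} = - 4 \cdot 2^{2} = \left(-4\right) 4 = -16$)
$\left(-135 + L\right) P{\left(0 - -5,-1 \right)} = \left(-135 - 16\right) \left(3 - 1\right)^{2} = - 151 \cdot 2^{2} = \left(-151\right) 4 = -604$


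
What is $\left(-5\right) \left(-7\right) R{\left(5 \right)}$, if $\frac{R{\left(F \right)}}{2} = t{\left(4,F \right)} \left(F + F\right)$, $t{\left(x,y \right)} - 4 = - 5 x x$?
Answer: $-53200$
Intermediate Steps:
$t{\left(x,y \right)} = 4 - 5 x^{2}$ ($t{\left(x,y \right)} = 4 + - 5 x x = 4 - 5 x^{2}$)
$R{\left(F \right)} = - 304 F$ ($R{\left(F \right)} = 2 \left(4 - 5 \cdot 4^{2}\right) \left(F + F\right) = 2 \left(4 - 80\right) 2 F = 2 \left(- 76 \cdot 2 F\right) = 2 \left(- 152 F\right) = - 304 F$)
$\left(-5\right) \left(-7\right) R{\left(5 \right)} = \left(-5\right) \left(-7\right) \left(\left(-304\right) 5\right) = 35 \left(-1520\right) = -53200$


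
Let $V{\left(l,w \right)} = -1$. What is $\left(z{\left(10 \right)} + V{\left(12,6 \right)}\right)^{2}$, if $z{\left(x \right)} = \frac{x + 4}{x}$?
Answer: $\frac{4}{25} \approx 0.16$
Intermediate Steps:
$z{\left(x \right)} = \frac{4 + x}{x}$
$\left(z{\left(10 \right)} + V{\left(12,6 \right)}\right)^{2} = \left(\frac{4 + 10}{10} - 1\right)^{2} = \left(\frac{1}{10} \cdot 14 - 1\right)^{2} = \left(\frac{7}{5} - 1\right)^{2} = \left(\frac{2}{5}\right)^{2} = \frac{4}{25}$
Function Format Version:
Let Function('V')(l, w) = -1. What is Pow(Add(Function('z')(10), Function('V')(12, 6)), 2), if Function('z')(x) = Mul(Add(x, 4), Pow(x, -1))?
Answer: Rational(4, 25) ≈ 0.16000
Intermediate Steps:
Function('z')(x) = Mul(Pow(x, -1), Add(4, x)) (Function('z')(x) = Mul(Add(4, x), Pow(x, -1)) = Mul(Pow(x, -1), Add(4, x)))
Pow(Add(Function('z')(10), Function('V')(12, 6)), 2) = Pow(Add(Mul(Pow(10, -1), Add(4, 10)), -1), 2) = Pow(Add(Mul(Rational(1, 10), 14), -1), 2) = Pow(Add(Rational(7, 5), -1), 2) = Pow(Rational(2, 5), 2) = Rational(4, 25)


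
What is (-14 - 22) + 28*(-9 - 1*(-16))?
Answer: 160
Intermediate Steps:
(-14 - 22) + 28*(-9 - 1*(-16)) = -36 + 28*(-9 + 16) = -36 + 28*7 = -36 + 196 = 160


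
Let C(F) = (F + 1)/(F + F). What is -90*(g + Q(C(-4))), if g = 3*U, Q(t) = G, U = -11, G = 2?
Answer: 2790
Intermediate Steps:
C(F) = (1 + F)/(2*F) (C(F) = (1 + F)/((2*F)) = (1 + F)*(1/(2*F)) = (1 + F)/(2*F))
Q(t) = 2
g = -33 (g = 3*(-11) = -33)
-90*(g + Q(C(-4))) = -90*(-33 + 2) = -90*(-31) = 2790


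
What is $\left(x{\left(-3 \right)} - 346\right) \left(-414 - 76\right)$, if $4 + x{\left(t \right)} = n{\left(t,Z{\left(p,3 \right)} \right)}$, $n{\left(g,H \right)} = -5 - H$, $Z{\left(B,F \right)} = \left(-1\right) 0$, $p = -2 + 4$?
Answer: $173950$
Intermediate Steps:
$p = 2$
$Z{\left(B,F \right)} = 0$
$x{\left(t \right)} = -9$ ($x{\left(t \right)} = -4 - 5 = -9$)
$\left(x{\left(-3 \right)} - 346\right) \left(-414 - 76\right) = \left(-9 - 346\right) \left(-414 - 76\right) = \left(-355\right) \left(-490\right) = 173950$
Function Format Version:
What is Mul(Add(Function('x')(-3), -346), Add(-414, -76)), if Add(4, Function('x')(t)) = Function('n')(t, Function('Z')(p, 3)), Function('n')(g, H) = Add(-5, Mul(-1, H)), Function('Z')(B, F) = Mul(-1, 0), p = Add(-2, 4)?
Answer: 173950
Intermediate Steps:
p = 2
Function('Z')(B, F) = 0
Function('x')(t) = -9 (Function('x')(t) = Add(-4, Add(-5, Mul(-1, 0))) = Add(-4, Add(-5, 0)) = Add(-4, -5) = -9)
Mul(Add(Function('x')(-3), -346), Add(-414, -76)) = Mul(Add(-9, -346), Add(-414, -76)) = Mul(-355, -490) = 173950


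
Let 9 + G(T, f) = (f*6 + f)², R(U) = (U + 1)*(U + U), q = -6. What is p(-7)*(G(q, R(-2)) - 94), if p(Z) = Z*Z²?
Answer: -233583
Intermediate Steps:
R(U) = 2*U*(1 + U) (R(U) = (1 + U)*(2*U) = 2*U*(1 + U))
G(T, f) = -9 + 49*f² (G(T, f) = -9 + (f*6 + f)² = -9 + (6*f + f)² = -9 + (7*f)² = -9 + 49*f²)
p(Z) = Z³
p(-7)*(G(q, R(-2)) - 94) = (-7)³*((-9 + 49*(2*(-2)*(1 - 2))²) - 94) = -343*((-9 + 49*(2*(-2)*(-1))²) - 94) = -343*((-9 + 49*4²) - 94) = -343*((-9 + 49*16) - 94) = -343*((-9 + 784) - 94) = -343*(775 - 94) = -343*681 = -233583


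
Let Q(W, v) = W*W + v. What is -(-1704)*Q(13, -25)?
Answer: 245376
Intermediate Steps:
Q(W, v) = v + W**2 (Q(W, v) = W**2 + v = v + W**2)
-(-1704)*Q(13, -25) = -(-1704)*(-25 + 13**2) = -(-1704)*(-25 + 169) = -(-1704)*144 = -3*(-81792) = 245376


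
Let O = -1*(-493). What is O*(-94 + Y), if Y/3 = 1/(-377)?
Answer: -602497/13 ≈ -46346.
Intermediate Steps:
Y = -3/377 (Y = 3/(-377) = 3*(-1/377) = -3/377 ≈ -0.0079576)
O = 493
O*(-94 + Y) = 493*(-94 - 3/377) = 493*(-35441/377) = -602497/13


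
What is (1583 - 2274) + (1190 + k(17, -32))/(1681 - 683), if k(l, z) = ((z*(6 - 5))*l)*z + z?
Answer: -335526/499 ≈ -672.40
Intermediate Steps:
k(l, z) = z + l*z² (k(l, z) = ((z*1)*l)*z + z = (z*l)*z + z = (l*z)*z + z = l*z² + z = z + l*z²)
(1583 - 2274) + (1190 + k(17, -32))/(1681 - 683) = (1583 - 2274) + (1190 - 32*(1 + 17*(-32)))/(1681 - 683) = -691 + (1190 - 32*(1 - 544))/998 = -691 + (1190 - 32*(-543))*(1/998) = -691 + (1190 + 17376)*(1/998) = -691 + 18566*(1/998) = -691 + 9283/499 = -335526/499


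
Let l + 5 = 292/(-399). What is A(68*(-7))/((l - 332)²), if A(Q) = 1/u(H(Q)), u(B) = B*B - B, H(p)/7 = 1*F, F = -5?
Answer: 2527/363178200500 ≈ 6.9580e-9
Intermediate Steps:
H(p) = -35 (H(p) = 7*(1*(-5)) = 7*(-5) = -35)
u(B) = B² - B
l = -2287/399 (l = -5 + 292/(-399) = -5 + 292*(-1/399) = -5 - 292/399 = -2287/399 ≈ -5.7318)
A(Q) = 1/1260 (A(Q) = 1/(-35*(-1 - 35)) = 1/(-35*(-36)) = 1/1260)
A(68*(-7))/((l - 332)²) = 1/(1260*((-2287/399 - 332)²)) = 1/(1260*((-134755/399)²)) = 1/(1260*(18158910025/159201)) = (1/1260)*(159201/18158910025) = 2527/363178200500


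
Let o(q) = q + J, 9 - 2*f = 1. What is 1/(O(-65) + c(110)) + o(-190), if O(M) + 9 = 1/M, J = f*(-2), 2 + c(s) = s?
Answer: -1273867/6434 ≈ -197.99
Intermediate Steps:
f = 4 (f = 9/2 - 1/2*1 = 9/2 - 1/2 = 4)
c(s) = -2 + s
J = -8 (J = 4*(-2) = -8)
o(q) = -8 + q (o(q) = q - 8 = -8 + q)
O(M) = -9 + 1/M
1/(O(-65) + c(110)) + o(-190) = 1/((-9 + 1/(-65)) + (-2 + 110)) + (-8 - 190) = 1/((-9 - 1/65) + 108) - 198 = 1/(-586/65 + 108) - 198 = 1/(6434/65) - 198 = 65/6434 - 198 = -1273867/6434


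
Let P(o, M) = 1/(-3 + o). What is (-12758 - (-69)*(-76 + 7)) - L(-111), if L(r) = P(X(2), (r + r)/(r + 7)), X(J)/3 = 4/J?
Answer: -52558/3 ≈ -17519.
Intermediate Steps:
X(J) = 12/J (X(J) = 3*(4/J) = 12/J)
L(r) = ⅓ (L(r) = 1/(-3 + 12/2) = 1/(-3 + 12*(½)) = 1/(-3 + 6) = 1/3 = ⅓)
(-12758 - (-69)*(-76 + 7)) - L(-111) = (-12758 - (-69)*(-76 + 7)) - 1*⅓ = (-12758 - (-69)*(-69)) - ⅓ = (-12758 - 1*4761) - ⅓ = (-12758 - 4761) - ⅓ = -17519 - ⅓ = -52558/3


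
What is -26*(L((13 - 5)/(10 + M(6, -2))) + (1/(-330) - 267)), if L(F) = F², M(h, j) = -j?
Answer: 3430609/495 ≈ 6930.5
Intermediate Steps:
-26*(L((13 - 5)/(10 + M(6, -2))) + (1/(-330) - 267)) = -26*(((13 - 5)/(10 - 1*(-2)))² + (1/(-330) - 267)) = -26*((8/(10 + 2))² + (-1/330 - 267)) = -26*((8/12)² - 88111/330) = -26*((8*(1/12))² - 88111/330) = -26*((⅔)² - 88111/330) = -26*(4/9 - 88111/330) = -26*(-263893/990) = 3430609/495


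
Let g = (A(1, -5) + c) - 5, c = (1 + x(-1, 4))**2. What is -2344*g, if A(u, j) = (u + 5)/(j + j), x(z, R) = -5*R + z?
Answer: -4622368/5 ≈ -9.2447e+5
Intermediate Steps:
x(z, R) = z - 5*R
A(u, j) = (5 + u)/(2*j) (A(u, j) = (5 + u)/((2*j)) = (5 + u)*(1/(2*j)) = (5 + u)/(2*j))
c = 400 (c = (1 + (-1 - 5*4))**2 = (1 + (-1 - 20))**2 = (1 - 21)**2 = (-20)**2 = 400)
g = 1972/5 (g = ((1/2)*(5 + 1)/(-5) + 400) - 5 = ((1/2)*(-1/5)*6 + 400) - 5 = (-3/5 + 400) - 5 = 1997/5 - 5 = 1972/5 ≈ 394.40)
-2344*g = -2344*1972/5 = -4622368/5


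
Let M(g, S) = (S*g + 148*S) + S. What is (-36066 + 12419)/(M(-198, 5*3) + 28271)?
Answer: -23647/27536 ≈ -0.85877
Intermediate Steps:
M(g, S) = 149*S + S*g (M(g, S) = (148*S + S*g) + S = 149*S + S*g)
(-36066 + 12419)/(M(-198, 5*3) + 28271) = (-36066 + 12419)/((5*3)*(149 - 198) + 28271) = -23647/(15*(-49) + 28271) = -23647/(-735 + 28271) = -23647/27536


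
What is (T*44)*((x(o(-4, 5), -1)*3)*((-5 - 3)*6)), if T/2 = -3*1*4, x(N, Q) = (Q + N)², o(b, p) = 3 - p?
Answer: 1368576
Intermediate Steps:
x(N, Q) = (N + Q)²
T = -24 (T = 2*(-3*1*4) = 2*(-3*4) = 2*(-12) = -24)
(T*44)*((x(o(-4, 5), -1)*3)*((-5 - 3)*6)) = (-24*44)*((((3 - 1*5) - 1)²*3)*((-5 - 3)*6)) = -1056*((3 - 5) - 1)²*3*(-8*6) = -1056*(-2 - 1)²*3*(-48) = -1056*(-3)²*3*(-48) = -1056*9*3*(-48) = -28512*(-48) = -1056*(-1296) = 1368576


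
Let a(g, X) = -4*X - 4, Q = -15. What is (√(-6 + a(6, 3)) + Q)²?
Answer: (15 - I*√22)² ≈ 203.0 - 140.71*I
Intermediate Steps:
a(g, X) = -4 - 4*X
(√(-6 + a(6, 3)) + Q)² = (√(-6 + (-4 - 4*3)) - 15)² = (√(-6 + (-4 - 12)) - 15)² = (√(-6 - 16) - 15)² = (√(-22) - 15)² = (I*√22 - 15)² = (-15 + I*√22)²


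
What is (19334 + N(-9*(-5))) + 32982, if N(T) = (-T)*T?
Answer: 50291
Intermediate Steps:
N(T) = -T²
(19334 + N(-9*(-5))) + 32982 = (19334 - (-9*(-5))²) + 32982 = (19334 - 1*45²) + 32982 = (19334 - 1*2025) + 32982 = (19334 - 2025) + 32982 = 17309 + 32982 = 50291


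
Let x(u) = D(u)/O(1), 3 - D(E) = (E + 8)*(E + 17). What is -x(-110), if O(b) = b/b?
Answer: 9483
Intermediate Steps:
O(b) = 1
D(E) = 3 - (8 + E)*(17 + E) (D(E) = 3 - (E + 8)*(E + 17) = 3 - (8 + E)*(17 + E))
x(u) = -133 - u**2 - 25*u (x(u) = (-133 - u**2 - 25*u)/1 = (-133 - u**2 - 25*u)*1 = -133 - u**2 - 25*u)
-x(-110) = -(-133 - 1*(-110)**2 - 25*(-110)) = -(-133 - 1*12100 + 2750) = -(-133 - 12100 + 2750) = -1*(-9483) = 9483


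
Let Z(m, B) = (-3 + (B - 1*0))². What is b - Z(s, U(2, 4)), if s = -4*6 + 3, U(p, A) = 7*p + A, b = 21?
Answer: -204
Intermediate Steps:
U(p, A) = A + 7*p
s = -21 (s = -24 + 3 = -21)
Z(m, B) = (-3 + B)² (Z(m, B) = (-3 + (B + 0))² = (-3 + B)²)
b - Z(s, U(2, 4)) = 21 - (-3 + (4 + 7*2))² = 21 - (-3 + (4 + 14))² = 21 - (-3 + 18)² = 21 - 1*15² = 21 - 1*225 = 21 - 225 = -204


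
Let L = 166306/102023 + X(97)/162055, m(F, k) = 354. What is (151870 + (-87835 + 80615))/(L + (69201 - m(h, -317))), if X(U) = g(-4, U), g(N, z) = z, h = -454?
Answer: 1195773617691125/569148815649258 ≈ 2.1010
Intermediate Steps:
X(U) = U
L = 26960615061/16533337265 (L = 166306/102023 + 97/162055 = 26960615061/16533337265 ≈ 1.6307)
(151870 + (-87835 + 80615))/(L + (69201 - m(h, -317))) = (151870 + (-87835 + 80615))/(26960615061/16533337265 + (69201 - 1*354)) = (151870 - 7220)/(26960615061/16533337265 + (69201 - 354)) = 144650/(26960615061/16533337265 + 68847) = 144650/(1138297631298516/16533337265) = 144650*(16533337265/1138297631298516) = 1195773617691125/569148815649258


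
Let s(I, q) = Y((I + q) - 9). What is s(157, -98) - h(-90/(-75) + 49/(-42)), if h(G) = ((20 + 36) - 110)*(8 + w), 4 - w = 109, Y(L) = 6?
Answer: -5232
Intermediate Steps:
w = -105 (w = 4 - 1*109 = 4 - 109 = -105)
s(I, q) = 6
h(G) = 5238 (h(G) = ((20 + 36) - 110)*(8 - 105) = (56 - 110)*(-97) = -54*(-97) = 5238)
s(157, -98) - h(-90/(-75) + 49/(-42)) = 6 - 1*5238 = 6 - 5238 = -5232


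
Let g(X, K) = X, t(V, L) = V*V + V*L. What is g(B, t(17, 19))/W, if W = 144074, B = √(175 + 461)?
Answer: √159/72037 ≈ 0.00017504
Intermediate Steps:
t(V, L) = V² + L*V
B = 2*√159 (B = √636 = 2*√159 ≈ 25.219)
g(B, t(17, 19))/W = (2*√159)/144074 = (2*√159)*(1/144074) = √159/72037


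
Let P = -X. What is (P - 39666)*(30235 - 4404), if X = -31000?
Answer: -223851446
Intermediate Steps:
P = 31000 (P = -1*(-31000) = 31000)
(P - 39666)*(30235 - 4404) = (31000 - 39666)*(30235 - 4404) = -8666*25831 = -223851446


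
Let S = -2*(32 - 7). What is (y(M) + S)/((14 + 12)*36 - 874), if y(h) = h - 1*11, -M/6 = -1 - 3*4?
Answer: 17/62 ≈ 0.27419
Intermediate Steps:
S = -50 (S = -2*25 = -50)
M = 78 (M = -6*(-1 - 3*4) = -6*(-1 - 12) = -6*(-13) = 78)
y(h) = -11 + h (y(h) = h - 11 = -11 + h)
(y(M) + S)/((14 + 12)*36 - 874) = ((-11 + 78) - 50)/((14 + 12)*36 - 874) = (67 - 50)/(26*36 - 874) = 17/(936 - 874) = 17/62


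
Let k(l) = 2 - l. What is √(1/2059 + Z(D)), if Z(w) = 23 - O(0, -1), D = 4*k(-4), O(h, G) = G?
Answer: √101749603/2059 ≈ 4.8990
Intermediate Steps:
D = 24 (D = 4*(2 - 1*(-4)) = 4*(2 + 4) = 4*6 = 24)
Z(w) = 24 (Z(w) = 23 - 1*(-1) = 23 + 1 = 24)
√(1/2059 + Z(D)) = √(1/2059 + 24) = √(49417/2059) = √101749603/2059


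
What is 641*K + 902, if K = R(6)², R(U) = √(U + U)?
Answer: 8594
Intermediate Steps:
R(U) = √2*√U (R(U) = √(2*U) = √2*√U)
K = 12 (K = (√2*√6)² = (2*√3)² = 12)
641*K + 902 = 641*12 + 902 = 7692 + 902 = 8594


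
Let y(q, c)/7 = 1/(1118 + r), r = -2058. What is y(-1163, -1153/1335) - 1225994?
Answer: -1152434367/940 ≈ -1.2260e+6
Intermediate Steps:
y(q, c) = -7/940 (y(q, c) = 7/(1118 - 2058) = 7/(-940) = 7*(-1/940) = -7/940)
y(-1163, -1153/1335) - 1225994 = -7/940 - 1225994 = -1152434367/940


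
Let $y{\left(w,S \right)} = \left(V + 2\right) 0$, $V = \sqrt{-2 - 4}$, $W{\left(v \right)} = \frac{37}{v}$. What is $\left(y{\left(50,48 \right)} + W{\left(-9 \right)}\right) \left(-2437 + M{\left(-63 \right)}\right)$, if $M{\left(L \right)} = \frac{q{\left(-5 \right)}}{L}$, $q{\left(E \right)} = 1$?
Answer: $\frac{5680684}{567} \approx 10019.0$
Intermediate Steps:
$V = i \sqrt{6}$ ($V = \sqrt{-6} = i \sqrt{6} \approx 2.4495 i$)
$y{\left(w,S \right)} = 0$ ($y{\left(w,S \right)} = \left(i \sqrt{6} + 2\right) 0 = \left(2 + i \sqrt{6}\right) 0 = 0$)
$M{\left(L \right)} = \frac{1}{L}$ ($M{\left(L \right)} = 1 \frac{1}{L} = \frac{1}{L}$)
$\left(y{\left(50,48 \right)} + W{\left(-9 \right)}\right) \left(-2437 + M{\left(-63 \right)}\right) = \left(0 + \frac{37}{-9}\right) \left(-2437 + \frac{1}{-63}\right) = \left(0 + 37 \left(- \frac{1}{9}\right)\right) \left(-2437 - \frac{1}{63}\right) = \left(0 - \frac{37}{9}\right) \left(- \frac{153532}{63}\right) = \left(- \frac{37}{9}\right) \left(- \frac{153532}{63}\right) = \frac{5680684}{567}$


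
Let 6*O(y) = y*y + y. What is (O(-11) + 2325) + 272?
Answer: 7846/3 ≈ 2615.3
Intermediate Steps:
O(y) = y/6 + y²/6 (O(y) = (y*y + y)/6 = (y² + y)/6 = (y + y²)/6 = y/6 + y²/6)
(O(-11) + 2325) + 272 = ((⅙)*(-11)*(1 - 11) + 2325) + 272 = ((⅙)*(-11)*(-10) + 2325) + 272 = (55/3 + 2325) + 272 = 7030/3 + 272 = 7846/3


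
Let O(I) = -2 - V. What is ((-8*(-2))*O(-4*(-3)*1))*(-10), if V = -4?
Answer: -320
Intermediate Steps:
O(I) = 2 (O(I) = -2 - 1*(-4) = -2 + 4 = 2)
((-8*(-2))*O(-4*(-3)*1))*(-10) = (-8*(-2)*2)*(-10) = (16*2)*(-10) = 32*(-10) = -320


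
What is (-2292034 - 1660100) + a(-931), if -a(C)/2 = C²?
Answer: -5685656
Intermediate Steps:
a(C) = -2*C²
(-2292034 - 1660100) + a(-931) = (-2292034 - 1660100) - 2*(-931)² = -3952134 - 2*866761 = -3952134 - 1733522 = -5685656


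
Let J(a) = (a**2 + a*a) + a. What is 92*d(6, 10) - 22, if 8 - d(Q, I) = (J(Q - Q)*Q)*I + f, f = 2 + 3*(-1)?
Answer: 806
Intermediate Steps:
J(a) = a + 2*a**2 (J(a) = (a**2 + a**2) + a = 2*a**2 + a = a + 2*a**2)
f = -1 (f = 2 - 3 = -1)
d(Q, I) = 9 (d(Q, I) = 8 - ((((Q - Q)*(1 + 2*(Q - Q)))*Q)*I - 1) = 8 - (((0*(1 + 2*0))*Q)*I - 1) = 8 - (((0*(1 + 0))*Q)*I - 1) = 8 - (((0*1)*Q)*I - 1) = 8 - ((0*Q)*I - 1) = 8 - (0*I - 1) = 8 - (0 - 1) = 8 - 1*(-1) = 8 + 1 = 9)
92*d(6, 10) - 22 = 92*9 - 22 = 828 - 22 = 806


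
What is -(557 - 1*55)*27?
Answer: -13554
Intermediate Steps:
-(557 - 1*55)*27 = -(557 - 55)*27 = -502*27 = -1*13554 = -13554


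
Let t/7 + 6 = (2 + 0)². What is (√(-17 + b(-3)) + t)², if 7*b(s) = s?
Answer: (98 - I*√854)²/49 ≈ 178.57 - 116.89*I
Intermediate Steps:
b(s) = s/7
t = -14 (t = -42 + 7*(2 + 0)² = -42 + 7*2² = -42 + 7*4 = -42 + 28 = -14)
(√(-17 + b(-3)) + t)² = (√(-17 + (⅐)*(-3)) - 14)² = (√(-17 - 3/7) - 14)² = (√(-122/7) - 14)² = (I*√854/7 - 14)² = (-14 + I*√854/7)²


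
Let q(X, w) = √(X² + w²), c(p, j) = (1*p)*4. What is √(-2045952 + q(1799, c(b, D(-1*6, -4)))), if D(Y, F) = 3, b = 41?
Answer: √(-2045952 + √3263297) ≈ 1429.7*I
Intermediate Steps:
c(p, j) = 4*p (c(p, j) = p*4 = 4*p)
√(-2045952 + q(1799, c(b, D(-1*6, -4)))) = √(-2045952 + √(1799² + (4*41)²)) = √(-2045952 + √(3236401 + 164²)) = √(-2045952 + √(3236401 + 26896)) = √(-2045952 + √3263297)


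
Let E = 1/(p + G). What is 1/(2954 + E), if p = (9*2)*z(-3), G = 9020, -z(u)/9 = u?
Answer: 9506/28080725 ≈ 0.00033852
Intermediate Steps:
z(u) = -9*u
p = 486 (p = (9*2)*(-9*(-3)) = 18*27 = 486)
E = 1/9506 (E = 1/(486 + 9020) = 1/9506 ≈ 0.00010520)
1/(2954 + E) = 1/(2954 + 1/9506) = 1/(28080725/9506) = 9506/28080725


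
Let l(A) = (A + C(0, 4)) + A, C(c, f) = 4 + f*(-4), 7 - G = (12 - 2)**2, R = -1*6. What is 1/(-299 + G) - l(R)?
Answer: 9407/392 ≈ 23.997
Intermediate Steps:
R = -6
G = -93 (G = 7 - (12 - 2)**2 = 7 - 1*10**2 = 7 - 1*100 = 7 - 100 = -93)
C(c, f) = 4 - 4*f
l(A) = -12 + 2*A (l(A) = (A + (4 - 4*4)) + A = (A + (4 - 16)) + A = (A - 12) + A = (-12 + A) + A = -12 + 2*A)
1/(-299 + G) - l(R) = 1/(-299 - 93) - (-12 + 2*(-6)) = 1/(-392) - (-12 - 12) = -1/392 - 1*(-24) = -1/392 + 24 = 9407/392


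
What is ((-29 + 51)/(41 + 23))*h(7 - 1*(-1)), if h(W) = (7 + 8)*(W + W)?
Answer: 165/2 ≈ 82.500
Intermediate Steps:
h(W) = 30*W (h(W) = 15*(2*W) = 30*W)
((-29 + 51)/(41 + 23))*h(7 - 1*(-1)) = ((-29 + 51)/(41 + 23))*(30*(7 - 1*(-1))) = (22/64)*(30*(7 + 1)) = (22*(1/64))*(30*8) = (11/32)*240 = 165/2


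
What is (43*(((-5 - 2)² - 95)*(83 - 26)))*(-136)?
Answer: 15333456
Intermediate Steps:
(43*(((-5 - 2)² - 95)*(83 - 26)))*(-136) = (43*(((-7)² - 95)*57))*(-136) = (43*((49 - 95)*57))*(-136) = (43*(-46*57))*(-136) = (43*(-2622))*(-136) = -112746*(-136) = 15333456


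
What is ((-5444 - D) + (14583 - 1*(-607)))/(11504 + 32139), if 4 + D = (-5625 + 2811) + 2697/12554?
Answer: 157725759/547894222 ≈ 0.28788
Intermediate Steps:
D = -35374475/12554 (D = -4 + ((-5625 + 2811) + 2697/12554) = -4 + (-2814 + 2697*(1/12554)) = -4 + (-2814 + 2697/12554) = -4 - 35324259/12554 = -35374475/12554 ≈ -2817.8)
((-5444 - D) + (14583 - 1*(-607)))/(11504 + 32139) = ((-5444 - 1*(-35374475/12554)) + (14583 - 1*(-607)))/(11504 + 32139) = ((-5444 + 35374475/12554) + (14583 + 607))/43643 = (-32969501/12554 + 15190)*(1/43643) = (157725759/12554)*(1/43643) = 157725759/547894222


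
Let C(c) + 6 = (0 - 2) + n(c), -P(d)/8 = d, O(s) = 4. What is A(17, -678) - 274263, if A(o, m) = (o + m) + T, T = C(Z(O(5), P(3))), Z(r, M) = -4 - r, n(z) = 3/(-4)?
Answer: -1099731/4 ≈ -2.7493e+5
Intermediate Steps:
n(z) = -3/4 (n(z) = 3*(-1/4) = -3/4)
P(d) = -8*d
C(c) = -35/4 (C(c) = -6 + ((0 - 2) - 3/4) = -6 + (-2 - 3/4) = -6 - 11/4 = -35/4)
T = -35/4 ≈ -8.7500
A(o, m) = -35/4 + m + o (A(o, m) = (o + m) - 35/4 = (m + o) - 35/4 = -35/4 + m + o)
A(17, -678) - 274263 = (-35/4 - 678 + 17) - 274263 = -2679/4 - 274263 = -1099731/4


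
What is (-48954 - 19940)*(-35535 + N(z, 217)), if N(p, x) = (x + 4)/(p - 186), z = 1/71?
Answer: 1701519957116/695 ≈ 2.4482e+9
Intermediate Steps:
z = 1/71 ≈ 0.014085
N(p, x) = (4 + x)/(-186 + p)
(-48954 - 19940)*(-35535 + N(z, 217)) = (-48954 - 19940)*(-35535 + (4 + 217)/(-186 + 1/71)) = -68894*(-35535 + 221/(-13205/71)) = -68894*(-35535 - 71/13205*221) = -68894*(-35535 - 15691/13205) = -68894*(-469255366/13205) = 1701519957116/695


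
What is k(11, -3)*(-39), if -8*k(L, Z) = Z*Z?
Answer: 351/8 ≈ 43.875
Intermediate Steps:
k(L, Z) = -Z**2/8 (k(L, Z) = -Z*Z/8 = -Z**2/8)
k(11, -3)*(-39) = -1/8*(-3)**2*(-39) = -1/8*9*(-39) = -9/8*(-39) = 351/8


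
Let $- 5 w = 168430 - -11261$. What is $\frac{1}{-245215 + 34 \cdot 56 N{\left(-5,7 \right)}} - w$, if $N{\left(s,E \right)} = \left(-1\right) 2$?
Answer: $\frac{44747191888}{1245115} \approx 35938.0$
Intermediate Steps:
$N{\left(s,E \right)} = -2$
$w = - \frac{179691}{5}$ ($w = - \frac{168430 - -11261}{5} = - \frac{168430 + 11261}{5} = \left(- \frac{1}{5}\right) 179691 = - \frac{179691}{5} \approx -35938.0$)
$\frac{1}{-245215 + 34 \cdot 56 N{\left(-5,7 \right)}} - w = \frac{1}{-245215 + 34 \cdot 56 \left(-2\right)} - - \frac{179691}{5} = \frac{1}{-245215 + 1904 \left(-2\right)} + \frac{179691}{5} = \frac{1}{-245215 - 3808} + \frac{179691}{5} = \frac{1}{-249023} + \frac{179691}{5} = - \frac{1}{249023} + \frac{179691}{5} = \frac{44747191888}{1245115}$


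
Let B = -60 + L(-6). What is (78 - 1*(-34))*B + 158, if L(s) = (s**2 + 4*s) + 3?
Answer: -4882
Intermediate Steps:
L(s) = 3 + s**2 + 4*s
B = -45 (B = -60 + (3 + (-6)**2 + 4*(-6)) = -60 + (3 + 36 - 24) = -60 + 15 = -45)
(78 - 1*(-34))*B + 158 = (78 - 1*(-34))*(-45) + 158 = (78 + 34)*(-45) + 158 = 112*(-45) + 158 = -5040 + 158 = -4882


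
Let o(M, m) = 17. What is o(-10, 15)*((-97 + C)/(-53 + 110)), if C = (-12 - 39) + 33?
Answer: -1955/57 ≈ -34.298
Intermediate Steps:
C = -18 (C = -51 + 33 = -18)
o(-10, 15)*((-97 + C)/(-53 + 110)) = 17*((-97 - 18)/(-53 + 110)) = 17*(-115/57) = -1955/57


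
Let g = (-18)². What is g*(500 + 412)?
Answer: 295488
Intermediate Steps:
g = 324
g*(500 + 412) = 324*(500 + 412) = 324*912 = 295488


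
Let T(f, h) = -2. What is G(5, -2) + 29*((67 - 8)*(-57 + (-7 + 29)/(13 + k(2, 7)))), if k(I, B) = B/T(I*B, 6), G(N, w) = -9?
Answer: -1777900/19 ≈ -93574.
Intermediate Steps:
k(I, B) = -B/2 (k(I, B) = B/(-2) = B*(-½) = -B/2)
G(5, -2) + 29*((67 - 8)*(-57 + (-7 + 29)/(13 + k(2, 7)))) = -9 + 29*((67 - 8)*(-57 + (-7 + 29)/(13 - ½*7))) = -9 + 29*(59*(-57 + 22/(13 - 7/2))) = -9 + 29*(59*(-57 + 22/(19/2))) = -9 + 29*(59*(-57 + 22*(2/19))) = -9 + 29*(59*(-57 + 44/19)) = -9 + 29*(59*(-1039/19)) = -9 + 29*(-61301/19) = -9 - 1777729/19 = -1777900/19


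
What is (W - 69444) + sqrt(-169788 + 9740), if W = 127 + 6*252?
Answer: -67805 + 4*I*sqrt(10003) ≈ -67805.0 + 400.06*I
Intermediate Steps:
W = 1639 (W = 127 + 1512 = 1639)
(W - 69444) + sqrt(-169788 + 9740) = (1639 - 69444) + sqrt(-169788 + 9740) = -67805 + sqrt(-160048) = -67805 + 4*I*sqrt(10003)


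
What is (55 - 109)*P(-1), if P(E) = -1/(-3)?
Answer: -18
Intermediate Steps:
P(E) = ⅓ (P(E) = -1*(-⅓) = ⅓)
(55 - 109)*P(-1) = (55 - 109)*(⅓) = -54*⅓ = -18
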